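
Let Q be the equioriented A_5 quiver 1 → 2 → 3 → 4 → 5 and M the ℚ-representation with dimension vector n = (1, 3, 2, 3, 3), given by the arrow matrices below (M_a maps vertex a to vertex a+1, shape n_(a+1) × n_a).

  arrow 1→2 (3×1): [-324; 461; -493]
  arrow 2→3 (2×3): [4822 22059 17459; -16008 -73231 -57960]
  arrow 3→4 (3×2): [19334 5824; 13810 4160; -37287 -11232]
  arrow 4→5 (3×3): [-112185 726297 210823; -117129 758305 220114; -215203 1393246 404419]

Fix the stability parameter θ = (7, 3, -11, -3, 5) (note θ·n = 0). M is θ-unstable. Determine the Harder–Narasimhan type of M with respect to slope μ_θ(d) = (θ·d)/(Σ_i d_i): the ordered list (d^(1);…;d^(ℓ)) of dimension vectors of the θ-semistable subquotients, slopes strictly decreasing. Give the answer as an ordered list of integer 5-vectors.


Interval decomposition of M: I[1,3], I[2,2], I[2,5], I[4,5]^2.
HN type (ℓ=5): μ^(1)=5; μ^(2)=3; μ^(3)=-1/3; μ^(4)=-3; μ^(5)=-4

((0, 0, 0, 0, 3); (0, 1, 0, 0, 0); (1, 1, 1, 0, 0); (0, 0, 0, 3, 0); (0, 1, 1, 0, 0))


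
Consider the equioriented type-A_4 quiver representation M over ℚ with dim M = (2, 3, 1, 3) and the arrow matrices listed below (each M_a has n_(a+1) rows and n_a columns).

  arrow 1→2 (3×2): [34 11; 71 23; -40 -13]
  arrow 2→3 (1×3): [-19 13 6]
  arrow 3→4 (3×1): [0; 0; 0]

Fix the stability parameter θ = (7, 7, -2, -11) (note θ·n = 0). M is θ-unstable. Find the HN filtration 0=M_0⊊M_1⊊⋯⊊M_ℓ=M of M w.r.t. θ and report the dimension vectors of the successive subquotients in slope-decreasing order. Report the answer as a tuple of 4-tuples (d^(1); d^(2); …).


Interval decomposition of M: I[1,2], I[1,3], I[2,2], I[4,4]^3.
HN type (ℓ=3): μ^(1)=7; μ^(2)=4; μ^(3)=-11

((1, 2, 0, 0); (1, 1, 1, 0); (0, 0, 0, 3))


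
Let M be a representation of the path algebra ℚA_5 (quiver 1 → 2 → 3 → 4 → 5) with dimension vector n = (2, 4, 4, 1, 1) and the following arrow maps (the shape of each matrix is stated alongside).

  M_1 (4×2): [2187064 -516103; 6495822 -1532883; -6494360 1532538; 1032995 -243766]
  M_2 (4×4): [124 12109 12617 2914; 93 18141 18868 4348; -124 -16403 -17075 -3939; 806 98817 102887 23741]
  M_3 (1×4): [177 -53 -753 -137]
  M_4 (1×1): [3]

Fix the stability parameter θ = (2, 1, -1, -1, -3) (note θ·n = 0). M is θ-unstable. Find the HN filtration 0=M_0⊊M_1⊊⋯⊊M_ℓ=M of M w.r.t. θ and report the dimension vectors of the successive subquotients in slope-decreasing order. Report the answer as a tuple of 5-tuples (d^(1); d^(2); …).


Barcode: M ≅ I[1,3], I[1,5], I[2,2], I[2,3], I[3,3]. HN layers by μ_θ (5 steps, strictly decreasing):
  μ^(1)=1; μ^(2)=2/3; μ^(3)=0; μ^(4)=-2/5; μ^(5)=-1

((0, 1, 0, 0, 0); (1, 1, 1, 0, 0); (0, 1, 1, 0, 0); (1, 1, 1, 1, 1); (0, 0, 1, 0, 0))


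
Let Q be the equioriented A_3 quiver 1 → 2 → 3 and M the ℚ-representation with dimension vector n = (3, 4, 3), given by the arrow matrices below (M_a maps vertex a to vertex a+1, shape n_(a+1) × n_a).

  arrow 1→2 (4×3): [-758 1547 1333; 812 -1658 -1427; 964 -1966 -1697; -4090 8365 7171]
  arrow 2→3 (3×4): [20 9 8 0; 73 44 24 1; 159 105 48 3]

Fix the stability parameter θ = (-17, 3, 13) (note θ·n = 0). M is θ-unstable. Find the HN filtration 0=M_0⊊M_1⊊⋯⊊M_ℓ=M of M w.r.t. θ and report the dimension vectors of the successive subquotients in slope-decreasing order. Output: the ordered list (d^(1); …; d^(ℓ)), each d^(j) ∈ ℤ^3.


Via rank(M_{q-1}∘⋯∘M_p): M ≅ I[1,1], I[1,2], I[1,3], I[2,2], I[2,3], I[3,3].
μ_θ-semistable layers: μ^(1)=13; μ^(2)=3; μ^(3)=-17

((0, 0, 3); (0, 4, 0); (3, 0, 0))


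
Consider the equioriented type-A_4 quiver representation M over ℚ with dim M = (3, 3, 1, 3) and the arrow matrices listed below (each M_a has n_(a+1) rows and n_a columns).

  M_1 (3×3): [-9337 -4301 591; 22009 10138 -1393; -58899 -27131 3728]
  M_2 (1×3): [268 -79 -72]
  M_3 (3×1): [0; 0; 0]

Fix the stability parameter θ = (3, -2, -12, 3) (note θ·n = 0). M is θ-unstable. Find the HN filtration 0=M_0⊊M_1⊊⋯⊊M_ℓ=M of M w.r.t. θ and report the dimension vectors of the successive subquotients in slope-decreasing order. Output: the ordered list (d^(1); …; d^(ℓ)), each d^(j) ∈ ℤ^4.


Via rank(M_{q-1}∘⋯∘M_p): M ≅ I[1,2]^2, I[1,3], I[4,4]^3.
μ_θ-semistable layers: μ^(1)=3; μ^(2)=1/2; μ^(3)=-11/3

((0, 0, 0, 3); (2, 2, 0, 0); (1, 1, 1, 0))


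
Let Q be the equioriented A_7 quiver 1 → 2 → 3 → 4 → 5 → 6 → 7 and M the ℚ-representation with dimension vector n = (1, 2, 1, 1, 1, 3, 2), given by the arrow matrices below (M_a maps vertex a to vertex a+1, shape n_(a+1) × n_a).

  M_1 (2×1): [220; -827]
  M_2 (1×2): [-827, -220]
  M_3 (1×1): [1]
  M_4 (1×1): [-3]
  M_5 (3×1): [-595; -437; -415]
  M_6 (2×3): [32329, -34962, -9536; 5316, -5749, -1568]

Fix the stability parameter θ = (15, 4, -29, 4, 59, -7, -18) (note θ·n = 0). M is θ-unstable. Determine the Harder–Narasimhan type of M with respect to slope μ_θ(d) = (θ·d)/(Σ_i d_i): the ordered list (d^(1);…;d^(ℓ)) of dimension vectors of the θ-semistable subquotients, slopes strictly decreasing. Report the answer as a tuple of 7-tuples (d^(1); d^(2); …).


Barcode: M ≅ I[1,2], I[2,7], I[6,6], I[6,7]. HN layers by μ_θ (5 steps, strictly decreasing):
  μ^(1)=34/3; μ^(2)=19/2; μ^(3)=4; μ^(4)=-7; μ^(5)=-25/2

((0, 0, 0, 0, 1, 1, 1); (1, 1, 0, 0, 0, 0, 0); (0, 0, 0, 1, 0, 0, 0); (0, 0, 0, 0, 0, 1, 0); (0, 1, 1, 0, 0, 1, 1))


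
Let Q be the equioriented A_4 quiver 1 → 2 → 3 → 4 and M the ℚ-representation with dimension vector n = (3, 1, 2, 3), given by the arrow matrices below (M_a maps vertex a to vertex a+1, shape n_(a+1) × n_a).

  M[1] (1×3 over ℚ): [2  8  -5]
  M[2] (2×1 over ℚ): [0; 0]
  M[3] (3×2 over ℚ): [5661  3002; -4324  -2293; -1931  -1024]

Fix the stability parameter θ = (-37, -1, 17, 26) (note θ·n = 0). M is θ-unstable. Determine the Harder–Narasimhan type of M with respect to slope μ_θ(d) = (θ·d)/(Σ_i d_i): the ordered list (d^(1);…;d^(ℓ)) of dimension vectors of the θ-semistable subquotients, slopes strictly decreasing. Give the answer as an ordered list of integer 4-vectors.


Interval decomposition of M: I[1,1]^2, I[1,2], I[3,4]^2, I[4,4].
HN type (ℓ=4): μ^(1)=26; μ^(2)=17; μ^(3)=-1; μ^(4)=-37

((0, 0, 0, 3); (0, 0, 2, 0); (0, 1, 0, 0); (3, 0, 0, 0))


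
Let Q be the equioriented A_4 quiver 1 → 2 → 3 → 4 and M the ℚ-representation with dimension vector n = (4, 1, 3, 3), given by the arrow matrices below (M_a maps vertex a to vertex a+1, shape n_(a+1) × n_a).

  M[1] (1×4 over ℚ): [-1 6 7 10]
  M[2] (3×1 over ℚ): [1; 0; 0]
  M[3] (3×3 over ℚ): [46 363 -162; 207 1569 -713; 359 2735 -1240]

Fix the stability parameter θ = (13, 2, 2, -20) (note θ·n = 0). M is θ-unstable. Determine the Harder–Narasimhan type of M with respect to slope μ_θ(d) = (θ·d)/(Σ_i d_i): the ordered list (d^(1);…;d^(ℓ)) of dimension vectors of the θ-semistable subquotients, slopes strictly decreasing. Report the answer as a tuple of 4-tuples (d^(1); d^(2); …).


Via rank(M_{q-1}∘⋯∘M_p): M ≅ I[1,1]^3, I[1,4], I[3,4]^2.
μ_θ-semistable layers: μ^(1)=13; μ^(2)=-3/4; μ^(3)=-9

((3, 0, 0, 0); (1, 1, 1, 1); (0, 0, 2, 2))


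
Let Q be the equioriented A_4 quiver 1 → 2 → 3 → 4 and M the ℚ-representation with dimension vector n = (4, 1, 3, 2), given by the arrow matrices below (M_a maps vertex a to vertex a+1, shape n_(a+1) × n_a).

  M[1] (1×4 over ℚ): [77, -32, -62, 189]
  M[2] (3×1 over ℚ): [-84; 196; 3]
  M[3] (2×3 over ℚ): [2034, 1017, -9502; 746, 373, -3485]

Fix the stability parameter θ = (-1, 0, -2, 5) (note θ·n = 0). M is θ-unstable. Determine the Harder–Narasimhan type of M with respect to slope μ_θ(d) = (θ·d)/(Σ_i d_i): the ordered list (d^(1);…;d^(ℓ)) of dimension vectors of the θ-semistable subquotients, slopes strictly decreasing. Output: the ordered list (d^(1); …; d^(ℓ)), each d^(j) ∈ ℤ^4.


Interval decomposition of M: I[1,1]^3, I[1,4], I[3,3], I[3,4].
HN type (ℓ=3): μ^(1)=5; μ^(2)=-1; μ^(3)=-2

((0, 0, 0, 2); (4, 1, 1, 0); (0, 0, 2, 0))


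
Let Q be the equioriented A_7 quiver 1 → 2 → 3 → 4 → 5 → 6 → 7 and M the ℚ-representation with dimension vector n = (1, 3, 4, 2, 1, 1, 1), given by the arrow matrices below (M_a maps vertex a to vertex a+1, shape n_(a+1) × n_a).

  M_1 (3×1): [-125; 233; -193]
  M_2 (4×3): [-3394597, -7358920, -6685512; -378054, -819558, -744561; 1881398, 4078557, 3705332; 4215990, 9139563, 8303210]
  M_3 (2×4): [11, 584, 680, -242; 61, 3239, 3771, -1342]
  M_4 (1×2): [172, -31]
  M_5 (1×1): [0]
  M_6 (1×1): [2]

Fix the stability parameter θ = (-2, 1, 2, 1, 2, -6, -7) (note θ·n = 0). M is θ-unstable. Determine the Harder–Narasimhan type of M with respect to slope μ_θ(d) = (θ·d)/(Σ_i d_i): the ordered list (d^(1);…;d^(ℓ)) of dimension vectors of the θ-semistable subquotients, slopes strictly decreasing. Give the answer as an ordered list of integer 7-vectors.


Interval decomposition of M: I[1,5], I[2,3], I[2,4], I[3,3], I[6,7].
HN type (ℓ=5): μ^(1)=2; μ^(2)=3/2; μ^(3)=1; μ^(4)=-2; μ^(5)=-13/2

((0, 0, 2, 0, 1, 0, 0); (0, 0, 2, 2, 0, 0, 0); (0, 3, 0, 0, 0, 0, 0); (1, 0, 0, 0, 0, 0, 0); (0, 0, 0, 0, 0, 1, 1))


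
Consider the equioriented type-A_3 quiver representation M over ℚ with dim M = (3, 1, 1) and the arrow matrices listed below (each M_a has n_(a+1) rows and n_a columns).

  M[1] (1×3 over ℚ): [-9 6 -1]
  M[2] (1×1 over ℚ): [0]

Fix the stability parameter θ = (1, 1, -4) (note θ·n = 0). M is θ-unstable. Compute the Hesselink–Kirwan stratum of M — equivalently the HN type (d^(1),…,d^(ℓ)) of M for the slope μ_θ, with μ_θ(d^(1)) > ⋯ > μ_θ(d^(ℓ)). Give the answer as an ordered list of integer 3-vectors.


Barcode: M ≅ I[1,1]^2, I[1,2], I[3,3]. HN layers by μ_θ (2 steps, strictly decreasing):
  μ^(1)=1; μ^(2)=-4

((3, 1, 0); (0, 0, 1))


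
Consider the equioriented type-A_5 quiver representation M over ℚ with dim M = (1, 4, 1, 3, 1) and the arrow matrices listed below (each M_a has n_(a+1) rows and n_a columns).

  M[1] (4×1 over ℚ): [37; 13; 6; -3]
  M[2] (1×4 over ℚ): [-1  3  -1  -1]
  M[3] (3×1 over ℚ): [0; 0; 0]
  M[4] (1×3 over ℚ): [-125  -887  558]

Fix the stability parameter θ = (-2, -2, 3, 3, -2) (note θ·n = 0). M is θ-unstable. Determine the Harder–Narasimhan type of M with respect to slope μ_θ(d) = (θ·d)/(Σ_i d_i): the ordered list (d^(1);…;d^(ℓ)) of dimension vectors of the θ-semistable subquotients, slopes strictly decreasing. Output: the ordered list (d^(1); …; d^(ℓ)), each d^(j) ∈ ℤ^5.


Interval decomposition of M: I[1,3], I[2,2]^3, I[4,4]^2, I[4,5].
HN type (ℓ=3): μ^(1)=3; μ^(2)=1/2; μ^(3)=-2

((0, 0, 1, 2, 0); (0, 0, 0, 1, 1); (1, 4, 0, 0, 0))


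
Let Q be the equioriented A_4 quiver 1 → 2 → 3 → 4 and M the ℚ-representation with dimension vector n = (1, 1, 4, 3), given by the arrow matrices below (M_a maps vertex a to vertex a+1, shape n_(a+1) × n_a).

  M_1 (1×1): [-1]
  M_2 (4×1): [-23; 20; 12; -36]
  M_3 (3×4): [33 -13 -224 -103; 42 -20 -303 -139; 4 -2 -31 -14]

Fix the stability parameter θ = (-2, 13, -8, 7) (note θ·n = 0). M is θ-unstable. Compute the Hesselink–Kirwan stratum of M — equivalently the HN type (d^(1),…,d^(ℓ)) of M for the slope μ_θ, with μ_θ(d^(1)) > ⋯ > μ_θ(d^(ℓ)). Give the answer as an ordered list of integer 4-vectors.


Via rank(M_{q-1}∘⋯∘M_p): M ≅ I[1,4], I[3,3], I[3,4]^2.
μ_θ-semistable layers: μ^(1)=7; μ^(2)=5/2; μ^(3)=-2; μ^(4)=-8

((0, 0, 0, 3); (0, 1, 1, 0); (1, 0, 0, 0); (0, 0, 3, 0))


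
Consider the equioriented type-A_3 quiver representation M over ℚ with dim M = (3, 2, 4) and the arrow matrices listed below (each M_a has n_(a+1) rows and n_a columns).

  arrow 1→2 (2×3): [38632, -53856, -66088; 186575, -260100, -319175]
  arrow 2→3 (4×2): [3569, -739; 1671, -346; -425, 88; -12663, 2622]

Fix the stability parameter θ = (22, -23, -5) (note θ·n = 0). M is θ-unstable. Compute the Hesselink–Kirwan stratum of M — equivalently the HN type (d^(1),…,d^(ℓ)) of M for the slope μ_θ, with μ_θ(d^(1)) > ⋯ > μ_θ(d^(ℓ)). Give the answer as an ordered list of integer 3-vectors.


Barcode: M ≅ I[1,1]^2, I[1,3], I[2,3], I[3,3]^2. HN layers by μ_θ (4 steps, strictly decreasing):
  μ^(1)=22; μ^(2)=-2; μ^(3)=-5; μ^(4)=-23

((2, 0, 0); (1, 1, 1); (0, 0, 3); (0, 1, 0))


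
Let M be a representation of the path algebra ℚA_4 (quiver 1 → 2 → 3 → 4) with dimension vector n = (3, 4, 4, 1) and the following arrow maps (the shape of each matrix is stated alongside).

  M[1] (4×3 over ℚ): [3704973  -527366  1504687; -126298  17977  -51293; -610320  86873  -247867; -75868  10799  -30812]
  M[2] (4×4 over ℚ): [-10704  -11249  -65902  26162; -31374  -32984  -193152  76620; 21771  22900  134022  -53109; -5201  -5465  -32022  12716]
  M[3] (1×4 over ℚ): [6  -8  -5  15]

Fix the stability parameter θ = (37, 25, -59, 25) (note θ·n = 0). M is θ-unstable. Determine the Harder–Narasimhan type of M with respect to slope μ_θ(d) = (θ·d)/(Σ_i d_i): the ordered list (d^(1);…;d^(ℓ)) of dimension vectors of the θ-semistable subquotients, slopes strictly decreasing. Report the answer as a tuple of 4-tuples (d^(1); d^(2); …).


Via rank(M_{q-1}∘⋯∘M_p): M ≅ I[1,3]^2, I[1,4], I[2,2], I[3,3].
μ_θ-semistable layers: μ^(1)=25; μ^(2)=1; μ^(3)=-59

((0, 1, 0, 1); (3, 3, 3, 0); (0, 0, 1, 0))


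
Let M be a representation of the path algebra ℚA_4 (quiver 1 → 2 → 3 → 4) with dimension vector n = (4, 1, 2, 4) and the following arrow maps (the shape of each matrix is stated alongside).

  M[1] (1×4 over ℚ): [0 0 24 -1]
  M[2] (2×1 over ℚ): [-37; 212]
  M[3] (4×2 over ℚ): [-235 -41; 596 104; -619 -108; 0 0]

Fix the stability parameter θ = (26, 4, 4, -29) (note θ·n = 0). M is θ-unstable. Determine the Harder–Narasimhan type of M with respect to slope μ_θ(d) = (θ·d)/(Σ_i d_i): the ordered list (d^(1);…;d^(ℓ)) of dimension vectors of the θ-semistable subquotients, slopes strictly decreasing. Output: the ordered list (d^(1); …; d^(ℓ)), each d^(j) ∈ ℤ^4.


Via rank(M_{q-1}∘⋯∘M_p): M ≅ I[1,1]^3, I[1,4], I[3,4], I[4,4]^2.
μ_θ-semistable layers: μ^(1)=26; μ^(2)=5/4; μ^(3)=-25/2; μ^(4)=-29

((3, 0, 0, 0); (1, 1, 1, 1); (0, 0, 1, 1); (0, 0, 0, 2))


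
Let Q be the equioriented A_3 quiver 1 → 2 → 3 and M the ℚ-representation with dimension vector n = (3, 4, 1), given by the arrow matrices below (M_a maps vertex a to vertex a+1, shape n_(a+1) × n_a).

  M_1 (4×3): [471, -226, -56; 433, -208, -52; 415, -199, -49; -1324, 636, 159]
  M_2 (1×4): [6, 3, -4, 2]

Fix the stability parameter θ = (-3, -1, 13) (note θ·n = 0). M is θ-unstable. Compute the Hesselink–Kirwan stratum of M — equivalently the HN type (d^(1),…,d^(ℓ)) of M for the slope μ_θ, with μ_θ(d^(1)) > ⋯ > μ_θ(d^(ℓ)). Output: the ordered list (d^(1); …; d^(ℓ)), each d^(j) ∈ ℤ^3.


Barcode: M ≅ I[1,2]^2, I[1,3], I[2,2]. HN layers by μ_θ (3 steps, strictly decreasing):
  μ^(1)=13; μ^(2)=-1; μ^(3)=-3

((0, 0, 1); (0, 4, 0); (3, 0, 0))


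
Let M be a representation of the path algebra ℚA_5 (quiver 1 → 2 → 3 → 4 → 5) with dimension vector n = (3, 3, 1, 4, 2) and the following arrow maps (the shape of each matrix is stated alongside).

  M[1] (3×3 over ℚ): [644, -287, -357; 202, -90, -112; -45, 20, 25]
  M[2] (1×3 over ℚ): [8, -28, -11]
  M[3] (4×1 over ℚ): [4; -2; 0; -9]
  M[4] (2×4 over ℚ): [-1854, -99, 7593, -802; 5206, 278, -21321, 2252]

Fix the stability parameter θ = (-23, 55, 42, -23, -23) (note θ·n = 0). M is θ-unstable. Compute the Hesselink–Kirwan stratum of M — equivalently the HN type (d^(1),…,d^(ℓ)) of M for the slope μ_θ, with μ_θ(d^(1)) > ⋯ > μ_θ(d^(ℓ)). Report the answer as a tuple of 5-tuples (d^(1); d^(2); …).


Via rank(M_{q-1}∘⋯∘M_p): M ≅ I[1,1], I[1,2], I[1,4], I[2,2], I[4,4], I[4,5]^2.
μ_θ-semistable layers: μ^(1)=55; μ^(2)=74/3; μ^(3)=-23

((0, 2, 0, 0, 0); (0, 1, 1, 1, 0); (3, 0, 0, 3, 2))


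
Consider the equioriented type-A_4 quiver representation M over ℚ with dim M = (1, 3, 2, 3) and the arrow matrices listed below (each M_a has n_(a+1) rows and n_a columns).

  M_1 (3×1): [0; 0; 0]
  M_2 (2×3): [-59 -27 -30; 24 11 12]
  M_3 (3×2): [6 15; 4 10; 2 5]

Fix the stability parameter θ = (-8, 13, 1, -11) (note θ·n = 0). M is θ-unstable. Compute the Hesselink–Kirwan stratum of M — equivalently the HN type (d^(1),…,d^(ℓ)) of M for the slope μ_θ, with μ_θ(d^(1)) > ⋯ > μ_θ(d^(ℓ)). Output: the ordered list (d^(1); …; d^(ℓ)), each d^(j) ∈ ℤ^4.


Via rank(M_{q-1}∘⋯∘M_p): M ≅ I[1,1], I[2,2], I[2,3], I[2,4], I[4,4]^2.
μ_θ-semistable layers: μ^(1)=13; μ^(2)=7; μ^(3)=1; μ^(4)=-8; μ^(5)=-11

((0, 1, 0, 0); (0, 1, 1, 0); (0, 1, 1, 1); (1, 0, 0, 0); (0, 0, 0, 2))


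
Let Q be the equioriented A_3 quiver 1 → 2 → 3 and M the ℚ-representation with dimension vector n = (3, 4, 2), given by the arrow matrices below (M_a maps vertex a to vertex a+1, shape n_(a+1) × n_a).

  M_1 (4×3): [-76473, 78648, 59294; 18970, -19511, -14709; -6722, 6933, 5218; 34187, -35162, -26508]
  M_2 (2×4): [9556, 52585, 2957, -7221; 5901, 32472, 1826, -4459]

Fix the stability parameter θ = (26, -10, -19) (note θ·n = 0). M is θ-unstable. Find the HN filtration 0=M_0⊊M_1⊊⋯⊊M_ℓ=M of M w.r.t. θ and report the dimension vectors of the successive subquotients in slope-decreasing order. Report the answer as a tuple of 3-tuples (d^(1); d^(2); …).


Interval decomposition of M: I[1,2]^2, I[1,3], I[2,3].
HN type (ℓ=3): μ^(1)=8; μ^(2)=-1; μ^(3)=-29/2

((2, 2, 0); (1, 1, 1); (0, 1, 1))


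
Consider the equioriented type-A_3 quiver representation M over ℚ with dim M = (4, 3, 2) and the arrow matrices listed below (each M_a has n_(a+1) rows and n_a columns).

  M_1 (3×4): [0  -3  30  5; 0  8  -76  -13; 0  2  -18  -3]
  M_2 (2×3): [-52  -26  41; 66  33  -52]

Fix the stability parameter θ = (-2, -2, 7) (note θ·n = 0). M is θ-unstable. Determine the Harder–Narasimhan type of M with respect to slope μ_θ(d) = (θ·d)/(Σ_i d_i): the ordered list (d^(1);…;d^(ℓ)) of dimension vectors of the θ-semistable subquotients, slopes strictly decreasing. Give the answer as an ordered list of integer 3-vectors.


Via rank(M_{q-1}∘⋯∘M_p): M ≅ I[1,1], I[1,2], I[1,3]^2.
μ_θ-semistable layers: μ^(1)=7; μ^(2)=-2

((0, 0, 2); (4, 3, 0))


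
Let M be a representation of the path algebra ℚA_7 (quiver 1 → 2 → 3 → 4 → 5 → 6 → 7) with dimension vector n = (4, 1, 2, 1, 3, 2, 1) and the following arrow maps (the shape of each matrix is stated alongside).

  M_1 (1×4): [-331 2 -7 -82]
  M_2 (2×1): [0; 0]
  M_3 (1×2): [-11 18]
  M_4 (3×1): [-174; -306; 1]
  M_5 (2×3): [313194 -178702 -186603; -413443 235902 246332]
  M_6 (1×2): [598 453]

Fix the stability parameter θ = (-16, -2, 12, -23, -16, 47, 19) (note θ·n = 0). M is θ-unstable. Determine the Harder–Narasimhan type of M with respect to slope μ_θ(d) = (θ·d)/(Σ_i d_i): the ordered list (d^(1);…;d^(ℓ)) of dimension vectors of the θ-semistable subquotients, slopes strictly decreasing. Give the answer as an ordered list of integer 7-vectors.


Interval decomposition of M: I[1,1]^3, I[1,2], I[3,3], I[3,6], I[5,5], I[5,7].
HN type (ℓ=6): μ^(1)=47; μ^(2)=33; μ^(3)=12; μ^(4)=-2; μ^(5)=-9; μ^(6)=-16

((0, 0, 0, 0, 0, 1, 0); (0, 0, 0, 0, 0, 1, 1); (0, 0, 1, 0, 0, 0, 0); (0, 1, 0, 0, 0, 0, 0); (0, 0, 1, 1, 1, 0, 0); (4, 0, 0, 0, 2, 0, 0))


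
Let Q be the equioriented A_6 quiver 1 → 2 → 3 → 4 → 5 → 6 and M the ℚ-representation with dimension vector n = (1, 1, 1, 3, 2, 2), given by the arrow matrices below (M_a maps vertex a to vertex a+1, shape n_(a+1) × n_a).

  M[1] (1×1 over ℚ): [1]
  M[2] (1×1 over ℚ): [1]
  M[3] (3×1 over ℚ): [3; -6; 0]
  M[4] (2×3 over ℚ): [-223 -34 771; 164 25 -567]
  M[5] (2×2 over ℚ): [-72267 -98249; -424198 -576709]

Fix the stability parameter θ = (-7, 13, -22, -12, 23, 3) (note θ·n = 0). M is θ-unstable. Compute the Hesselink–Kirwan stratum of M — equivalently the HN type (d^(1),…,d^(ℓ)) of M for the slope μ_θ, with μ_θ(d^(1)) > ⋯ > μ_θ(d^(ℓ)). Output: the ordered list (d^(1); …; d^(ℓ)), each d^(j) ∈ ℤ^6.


Barcode: M ≅ I[1,6], I[4,4], I[4,6]. HN layers by μ_θ (3 steps, strictly decreasing):
  μ^(1)=13; μ^(2)=-7; μ^(3)=-12

((0, 0, 0, 0, 2, 2); (1, 1, 1, 1, 0, 0); (0, 0, 0, 2, 0, 0))


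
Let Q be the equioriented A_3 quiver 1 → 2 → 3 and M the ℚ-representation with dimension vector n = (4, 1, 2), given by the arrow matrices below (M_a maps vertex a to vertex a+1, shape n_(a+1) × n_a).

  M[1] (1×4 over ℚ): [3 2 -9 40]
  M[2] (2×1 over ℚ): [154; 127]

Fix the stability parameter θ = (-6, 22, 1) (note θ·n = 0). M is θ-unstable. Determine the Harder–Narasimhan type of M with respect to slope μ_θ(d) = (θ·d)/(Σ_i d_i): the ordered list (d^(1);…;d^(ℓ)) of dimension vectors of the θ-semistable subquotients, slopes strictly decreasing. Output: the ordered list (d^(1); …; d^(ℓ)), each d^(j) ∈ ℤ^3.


Interval decomposition of M: I[1,1]^3, I[1,3], I[3,3].
HN type (ℓ=3): μ^(1)=23/2; μ^(2)=1; μ^(3)=-6

((0, 1, 1); (0, 0, 1); (4, 0, 0))


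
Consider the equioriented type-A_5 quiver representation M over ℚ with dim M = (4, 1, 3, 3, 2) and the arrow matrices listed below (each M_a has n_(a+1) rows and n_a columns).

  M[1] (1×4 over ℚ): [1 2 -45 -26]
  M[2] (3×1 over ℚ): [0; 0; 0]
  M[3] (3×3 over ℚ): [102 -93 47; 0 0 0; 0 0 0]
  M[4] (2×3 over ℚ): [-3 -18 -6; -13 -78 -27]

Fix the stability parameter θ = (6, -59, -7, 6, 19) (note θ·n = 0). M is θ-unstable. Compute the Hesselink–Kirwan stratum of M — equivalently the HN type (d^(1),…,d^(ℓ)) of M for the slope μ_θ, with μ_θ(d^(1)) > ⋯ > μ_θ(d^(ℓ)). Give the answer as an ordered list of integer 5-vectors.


Interval decomposition of M: I[1,1]^3, I[1,2], I[3,3]^2, I[3,5], I[4,4], I[4,5].
HN type (ℓ=4): μ^(1)=19; μ^(2)=6; μ^(3)=-7; μ^(4)=-53/2

((0, 0, 0, 0, 2); (3, 0, 0, 3, 0); (0, 0, 3, 0, 0); (1, 1, 0, 0, 0))


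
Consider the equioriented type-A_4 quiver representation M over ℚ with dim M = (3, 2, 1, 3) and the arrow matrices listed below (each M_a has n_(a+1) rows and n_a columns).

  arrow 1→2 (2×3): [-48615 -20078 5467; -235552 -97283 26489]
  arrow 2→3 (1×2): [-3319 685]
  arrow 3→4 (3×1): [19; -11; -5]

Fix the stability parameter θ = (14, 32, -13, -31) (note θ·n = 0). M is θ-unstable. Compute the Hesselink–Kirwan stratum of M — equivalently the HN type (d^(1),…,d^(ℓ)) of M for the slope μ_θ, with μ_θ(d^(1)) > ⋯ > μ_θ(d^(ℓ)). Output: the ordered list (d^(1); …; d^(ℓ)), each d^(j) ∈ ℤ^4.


Barcode: M ≅ I[1,1], I[1,2], I[1,4], I[4,4]^2. HN layers by μ_θ (4 steps, strictly decreasing):
  μ^(1)=32; μ^(2)=14; μ^(3)=1/2; μ^(4)=-31

((0, 1, 0, 0); (2, 0, 0, 0); (1, 1, 1, 1); (0, 0, 0, 2))


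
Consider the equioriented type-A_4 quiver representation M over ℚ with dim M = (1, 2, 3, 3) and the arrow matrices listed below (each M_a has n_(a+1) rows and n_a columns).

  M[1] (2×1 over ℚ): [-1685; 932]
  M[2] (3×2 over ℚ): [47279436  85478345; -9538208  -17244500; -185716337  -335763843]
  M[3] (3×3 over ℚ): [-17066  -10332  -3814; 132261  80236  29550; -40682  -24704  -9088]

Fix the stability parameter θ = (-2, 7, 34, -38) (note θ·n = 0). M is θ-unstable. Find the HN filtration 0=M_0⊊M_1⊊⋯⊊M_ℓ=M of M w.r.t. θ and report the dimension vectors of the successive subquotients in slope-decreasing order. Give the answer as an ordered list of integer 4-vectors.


Interval decomposition of M: I[1,4], I[2,4], I[3,3], I[4,4].
HN type (ℓ=4): μ^(1)=34; μ^(2)=1; μ^(3)=-2; μ^(4)=-38

((0, 0, 1, 0); (0, 2, 2, 2); (1, 0, 0, 0); (0, 0, 0, 1))


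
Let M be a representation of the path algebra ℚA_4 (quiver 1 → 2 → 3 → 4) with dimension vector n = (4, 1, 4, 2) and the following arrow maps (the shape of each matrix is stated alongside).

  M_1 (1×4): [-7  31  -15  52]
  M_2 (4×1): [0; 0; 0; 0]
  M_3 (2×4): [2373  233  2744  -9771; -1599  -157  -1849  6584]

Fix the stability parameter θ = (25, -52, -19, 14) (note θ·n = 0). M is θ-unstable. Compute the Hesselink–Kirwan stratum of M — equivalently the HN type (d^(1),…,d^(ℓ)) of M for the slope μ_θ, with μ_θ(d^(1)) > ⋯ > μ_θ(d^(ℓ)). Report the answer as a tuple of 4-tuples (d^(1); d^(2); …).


Barcode: M ≅ I[1,1]^3, I[1,2], I[3,3]^2, I[3,4]^2. HN layers by μ_θ (4 steps, strictly decreasing):
  μ^(1)=25; μ^(2)=14; μ^(3)=-27/2; μ^(4)=-19

((3, 0, 0, 0); (0, 0, 0, 2); (1, 1, 0, 0); (0, 0, 4, 0))


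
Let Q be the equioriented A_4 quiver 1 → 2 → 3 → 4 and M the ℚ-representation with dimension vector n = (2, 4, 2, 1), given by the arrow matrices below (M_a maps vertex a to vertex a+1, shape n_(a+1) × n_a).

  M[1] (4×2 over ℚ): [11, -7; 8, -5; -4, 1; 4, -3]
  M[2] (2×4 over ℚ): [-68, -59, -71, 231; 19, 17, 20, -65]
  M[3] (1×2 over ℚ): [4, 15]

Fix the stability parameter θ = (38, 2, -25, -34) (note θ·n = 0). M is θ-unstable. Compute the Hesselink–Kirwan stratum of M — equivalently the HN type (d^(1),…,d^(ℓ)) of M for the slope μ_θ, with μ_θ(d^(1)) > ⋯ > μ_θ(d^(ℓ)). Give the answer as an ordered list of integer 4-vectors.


Barcode: M ≅ I[1,3], I[1,4], I[2,2]^2. HN layers by μ_θ (3 steps, strictly decreasing):
  μ^(1)=5; μ^(2)=2; μ^(3)=-19/4

((1, 1, 1, 0); (0, 2, 0, 0); (1, 1, 1, 1))


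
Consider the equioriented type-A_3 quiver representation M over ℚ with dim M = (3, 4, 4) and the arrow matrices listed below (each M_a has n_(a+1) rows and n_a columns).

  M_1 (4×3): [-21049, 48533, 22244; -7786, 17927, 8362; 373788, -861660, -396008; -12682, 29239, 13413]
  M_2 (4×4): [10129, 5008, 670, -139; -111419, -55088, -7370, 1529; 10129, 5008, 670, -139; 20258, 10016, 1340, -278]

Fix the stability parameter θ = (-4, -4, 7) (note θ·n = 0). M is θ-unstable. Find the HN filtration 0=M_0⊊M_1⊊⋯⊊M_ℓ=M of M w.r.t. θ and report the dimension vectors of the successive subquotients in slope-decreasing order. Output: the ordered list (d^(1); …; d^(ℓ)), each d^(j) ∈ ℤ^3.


Interval decomposition of M: I[1,2]^2, I[1,3], I[2,2], I[3,3]^3.
HN type (ℓ=2): μ^(1)=7; μ^(2)=-4

((0, 0, 4); (3, 4, 0))


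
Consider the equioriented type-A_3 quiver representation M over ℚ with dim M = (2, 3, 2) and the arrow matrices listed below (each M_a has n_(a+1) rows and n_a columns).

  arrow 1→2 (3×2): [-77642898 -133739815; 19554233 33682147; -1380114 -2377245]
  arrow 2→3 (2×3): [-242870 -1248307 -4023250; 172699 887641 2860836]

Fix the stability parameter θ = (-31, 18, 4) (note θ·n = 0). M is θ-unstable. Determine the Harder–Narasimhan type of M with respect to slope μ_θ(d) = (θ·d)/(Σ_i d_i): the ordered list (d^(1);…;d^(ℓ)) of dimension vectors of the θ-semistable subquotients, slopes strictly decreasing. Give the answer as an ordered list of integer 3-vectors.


Interval decomposition of M: I[1,3]^2, I[2,2].
HN type (ℓ=3): μ^(1)=18; μ^(2)=11; μ^(3)=-31

((0, 1, 0); (0, 2, 2); (2, 0, 0))


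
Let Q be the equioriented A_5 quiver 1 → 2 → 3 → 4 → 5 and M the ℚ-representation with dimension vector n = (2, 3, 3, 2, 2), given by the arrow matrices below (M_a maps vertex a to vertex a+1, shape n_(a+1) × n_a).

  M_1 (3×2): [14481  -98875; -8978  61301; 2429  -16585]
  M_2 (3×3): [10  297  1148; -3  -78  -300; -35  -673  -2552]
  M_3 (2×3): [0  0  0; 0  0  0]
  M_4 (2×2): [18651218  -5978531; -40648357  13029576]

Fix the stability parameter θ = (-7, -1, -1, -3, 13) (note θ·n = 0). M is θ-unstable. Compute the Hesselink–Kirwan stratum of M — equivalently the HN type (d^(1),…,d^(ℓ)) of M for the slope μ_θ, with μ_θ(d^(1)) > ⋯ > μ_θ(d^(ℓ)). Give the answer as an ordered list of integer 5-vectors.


Barcode: M ≅ I[1,3]^2, I[2,2], I[3,3], I[4,5]^2. HN layers by μ_θ (4 steps, strictly decreasing):
  μ^(1)=13; μ^(2)=-1; μ^(3)=-3; μ^(4)=-7

((0, 0, 0, 0, 2); (0, 3, 3, 0, 0); (0, 0, 0, 2, 0); (2, 0, 0, 0, 0))


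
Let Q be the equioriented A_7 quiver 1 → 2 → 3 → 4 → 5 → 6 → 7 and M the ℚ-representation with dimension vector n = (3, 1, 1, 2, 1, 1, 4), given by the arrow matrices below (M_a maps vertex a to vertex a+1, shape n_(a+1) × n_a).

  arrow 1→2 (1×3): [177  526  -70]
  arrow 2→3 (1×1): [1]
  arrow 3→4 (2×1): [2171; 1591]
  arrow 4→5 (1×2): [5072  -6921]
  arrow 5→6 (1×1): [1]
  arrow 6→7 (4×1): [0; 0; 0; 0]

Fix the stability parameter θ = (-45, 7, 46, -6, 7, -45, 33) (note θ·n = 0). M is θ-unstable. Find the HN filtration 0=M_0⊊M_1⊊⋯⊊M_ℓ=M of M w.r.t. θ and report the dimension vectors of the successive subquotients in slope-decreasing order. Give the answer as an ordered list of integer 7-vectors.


Via rank(M_{q-1}∘⋯∘M_p): M ≅ I[1,1]^2, I[1,6], I[4,4], I[7,7]^4.
μ_θ-semistable layers: μ^(1)=33; μ^(2)=9/5; μ^(3)=-6; μ^(4)=-45

((0, 0, 0, 0, 0, 0, 4); (0, 1, 1, 1, 1, 1, 0); (0, 0, 0, 1, 0, 0, 0); (3, 0, 0, 0, 0, 0, 0))


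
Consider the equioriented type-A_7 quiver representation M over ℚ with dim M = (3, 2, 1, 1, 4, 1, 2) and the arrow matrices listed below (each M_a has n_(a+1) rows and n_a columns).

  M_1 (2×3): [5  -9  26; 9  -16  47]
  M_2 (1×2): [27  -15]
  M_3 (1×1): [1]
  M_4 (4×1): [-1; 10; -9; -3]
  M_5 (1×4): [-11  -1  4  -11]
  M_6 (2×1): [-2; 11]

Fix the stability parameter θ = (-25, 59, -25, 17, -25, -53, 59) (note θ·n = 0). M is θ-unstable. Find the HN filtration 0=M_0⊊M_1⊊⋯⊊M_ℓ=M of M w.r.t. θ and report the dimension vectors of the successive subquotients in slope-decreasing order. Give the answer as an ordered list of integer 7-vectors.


Interval decomposition of M: I[1,1], I[1,2], I[1,7], I[5,5]^3, I[7,7].
HN type (ℓ=3): μ^(1)=59; μ^(2)=-27/5; μ^(3)=-25

((0, 1, 0, 0, 0, 0, 2); (0, 1, 1, 1, 1, 1, 0); (3, 0, 0, 0, 3, 0, 0))


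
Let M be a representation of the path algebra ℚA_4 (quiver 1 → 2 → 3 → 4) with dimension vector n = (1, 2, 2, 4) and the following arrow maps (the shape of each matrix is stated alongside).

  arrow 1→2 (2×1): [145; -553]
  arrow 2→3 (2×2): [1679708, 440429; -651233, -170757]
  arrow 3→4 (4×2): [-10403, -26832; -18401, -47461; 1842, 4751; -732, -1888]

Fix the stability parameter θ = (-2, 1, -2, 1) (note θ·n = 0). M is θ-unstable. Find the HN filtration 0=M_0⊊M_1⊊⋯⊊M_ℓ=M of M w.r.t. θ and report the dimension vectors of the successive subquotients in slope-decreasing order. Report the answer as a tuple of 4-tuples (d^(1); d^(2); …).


Via rank(M_{q-1}∘⋯∘M_p): M ≅ I[1,4], I[2,4], I[4,4]^2.
μ_θ-semistable layers: μ^(1)=1; μ^(2)=-1/2; μ^(3)=-2

((0, 0, 0, 4); (0, 2, 2, 0); (1, 0, 0, 0))


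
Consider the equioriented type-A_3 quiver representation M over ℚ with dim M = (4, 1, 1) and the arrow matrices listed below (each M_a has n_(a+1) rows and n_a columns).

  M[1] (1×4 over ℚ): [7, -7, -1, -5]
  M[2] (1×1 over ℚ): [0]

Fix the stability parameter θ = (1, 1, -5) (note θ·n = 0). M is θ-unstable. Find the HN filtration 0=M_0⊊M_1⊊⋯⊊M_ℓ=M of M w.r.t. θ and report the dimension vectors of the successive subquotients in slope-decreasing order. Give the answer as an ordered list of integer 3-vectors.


Interval decomposition of M: I[1,1]^3, I[1,2], I[3,3].
HN type (ℓ=2): μ^(1)=1; μ^(2)=-5

((4, 1, 0); (0, 0, 1))


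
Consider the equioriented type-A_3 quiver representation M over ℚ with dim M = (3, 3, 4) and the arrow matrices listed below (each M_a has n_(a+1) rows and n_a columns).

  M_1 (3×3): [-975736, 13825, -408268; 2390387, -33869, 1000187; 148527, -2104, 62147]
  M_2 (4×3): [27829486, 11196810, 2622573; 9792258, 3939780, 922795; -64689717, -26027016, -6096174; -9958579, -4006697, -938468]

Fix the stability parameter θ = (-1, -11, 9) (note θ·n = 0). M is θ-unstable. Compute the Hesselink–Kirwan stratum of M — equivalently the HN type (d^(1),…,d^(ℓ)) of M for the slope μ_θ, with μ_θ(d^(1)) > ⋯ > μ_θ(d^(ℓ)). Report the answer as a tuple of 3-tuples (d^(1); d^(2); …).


Interval decomposition of M: I[1,1], I[1,3]^2, I[2,3], I[3,3].
HN type (ℓ=4): μ^(1)=9; μ^(2)=-1; μ^(3)=-6; μ^(4)=-11

((0, 0, 4); (1, 0, 0); (2, 2, 0); (0, 1, 0))


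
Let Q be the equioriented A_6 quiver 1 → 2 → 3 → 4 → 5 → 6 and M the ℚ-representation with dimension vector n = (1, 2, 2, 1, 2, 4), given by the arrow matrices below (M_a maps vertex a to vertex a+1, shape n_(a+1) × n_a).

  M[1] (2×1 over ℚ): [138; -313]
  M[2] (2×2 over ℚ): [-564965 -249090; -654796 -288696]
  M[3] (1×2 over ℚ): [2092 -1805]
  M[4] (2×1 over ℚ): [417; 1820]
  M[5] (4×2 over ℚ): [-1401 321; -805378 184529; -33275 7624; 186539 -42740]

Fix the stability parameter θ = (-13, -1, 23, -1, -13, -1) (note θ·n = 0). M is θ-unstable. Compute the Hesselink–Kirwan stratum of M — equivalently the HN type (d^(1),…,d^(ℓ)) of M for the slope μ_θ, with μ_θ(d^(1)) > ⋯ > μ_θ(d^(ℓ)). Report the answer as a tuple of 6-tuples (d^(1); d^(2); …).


Via rank(M_{q-1}∘⋯∘M_p): M ≅ I[1,2], I[2,3], I[3,6], I[5,6], I[6,6]^2.
μ_θ-semistable layers: μ^(1)=23; μ^(2)=2; μ^(3)=-1; μ^(4)=-13

((0, 0, 1, 0, 0, 0); (0, 0, 1, 1, 1, 1); (0, 2, 0, 0, 0, 3); (1, 0, 0, 0, 1, 0))


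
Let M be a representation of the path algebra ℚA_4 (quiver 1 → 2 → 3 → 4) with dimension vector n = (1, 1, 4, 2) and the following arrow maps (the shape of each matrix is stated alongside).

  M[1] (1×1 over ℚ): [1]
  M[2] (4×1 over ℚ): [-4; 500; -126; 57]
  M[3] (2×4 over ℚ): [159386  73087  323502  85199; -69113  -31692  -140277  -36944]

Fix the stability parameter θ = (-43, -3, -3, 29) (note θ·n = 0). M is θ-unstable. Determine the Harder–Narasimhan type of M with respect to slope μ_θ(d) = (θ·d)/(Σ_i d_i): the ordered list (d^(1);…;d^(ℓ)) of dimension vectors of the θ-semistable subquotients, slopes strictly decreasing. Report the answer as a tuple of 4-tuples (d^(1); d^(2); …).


Interval decomposition of M: I[1,4], I[3,3]^2, I[3,4].
HN type (ℓ=3): μ^(1)=29; μ^(2)=-3; μ^(3)=-43

((0, 0, 0, 2); (0, 1, 4, 0); (1, 0, 0, 0))


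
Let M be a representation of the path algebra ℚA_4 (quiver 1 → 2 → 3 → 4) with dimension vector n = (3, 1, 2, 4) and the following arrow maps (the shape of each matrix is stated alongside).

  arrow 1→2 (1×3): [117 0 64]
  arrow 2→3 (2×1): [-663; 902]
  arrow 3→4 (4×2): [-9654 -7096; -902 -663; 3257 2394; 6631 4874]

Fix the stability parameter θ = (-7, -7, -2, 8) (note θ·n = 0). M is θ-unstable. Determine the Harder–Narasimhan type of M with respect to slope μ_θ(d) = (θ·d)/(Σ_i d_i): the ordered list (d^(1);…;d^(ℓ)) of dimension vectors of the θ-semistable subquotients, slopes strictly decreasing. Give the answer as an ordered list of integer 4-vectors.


Via rank(M_{q-1}∘⋯∘M_p): M ≅ I[1,1]^2, I[1,4], I[3,4], I[4,4]^2.
μ_θ-semistable layers: μ^(1)=8; μ^(2)=-2; μ^(3)=-7

((0, 0, 0, 4); (0, 0, 2, 0); (3, 1, 0, 0))


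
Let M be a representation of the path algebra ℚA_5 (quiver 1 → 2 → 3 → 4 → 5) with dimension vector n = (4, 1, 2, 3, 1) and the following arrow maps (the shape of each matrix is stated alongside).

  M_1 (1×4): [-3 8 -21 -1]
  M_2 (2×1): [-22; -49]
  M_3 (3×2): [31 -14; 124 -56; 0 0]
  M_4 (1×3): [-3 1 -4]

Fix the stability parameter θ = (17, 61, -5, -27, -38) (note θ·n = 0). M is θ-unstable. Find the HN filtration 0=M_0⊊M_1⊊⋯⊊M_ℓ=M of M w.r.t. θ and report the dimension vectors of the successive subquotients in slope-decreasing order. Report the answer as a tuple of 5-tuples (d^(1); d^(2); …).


Interval decomposition of M: I[1,1]^3, I[1,5], I[3,3], I[4,4]^2.
HN type (ℓ=4): μ^(1)=17; μ^(2)=8/5; μ^(3)=-5; μ^(4)=-27

((3, 0, 0, 0, 0); (1, 1, 1, 1, 1); (0, 0, 1, 0, 0); (0, 0, 0, 2, 0))


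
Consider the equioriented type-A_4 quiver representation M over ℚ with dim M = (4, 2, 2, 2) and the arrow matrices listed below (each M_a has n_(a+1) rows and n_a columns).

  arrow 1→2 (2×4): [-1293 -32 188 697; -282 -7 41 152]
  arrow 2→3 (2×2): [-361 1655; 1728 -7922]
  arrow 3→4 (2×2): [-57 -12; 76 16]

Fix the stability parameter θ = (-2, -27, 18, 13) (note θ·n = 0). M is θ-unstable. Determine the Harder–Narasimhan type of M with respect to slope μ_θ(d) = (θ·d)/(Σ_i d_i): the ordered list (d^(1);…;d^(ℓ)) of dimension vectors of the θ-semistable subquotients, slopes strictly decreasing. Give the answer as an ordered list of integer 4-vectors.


Barcode: M ≅ I[1,1]^2, I[1,3], I[1,4], I[4,4]. HN layers by μ_θ (5 steps, strictly decreasing):
  μ^(1)=18; μ^(2)=31/2; μ^(3)=13; μ^(4)=-2; μ^(5)=-29/2

((0, 0, 1, 0); (0, 0, 1, 1); (0, 0, 0, 1); (2, 0, 0, 0); (2, 2, 0, 0))


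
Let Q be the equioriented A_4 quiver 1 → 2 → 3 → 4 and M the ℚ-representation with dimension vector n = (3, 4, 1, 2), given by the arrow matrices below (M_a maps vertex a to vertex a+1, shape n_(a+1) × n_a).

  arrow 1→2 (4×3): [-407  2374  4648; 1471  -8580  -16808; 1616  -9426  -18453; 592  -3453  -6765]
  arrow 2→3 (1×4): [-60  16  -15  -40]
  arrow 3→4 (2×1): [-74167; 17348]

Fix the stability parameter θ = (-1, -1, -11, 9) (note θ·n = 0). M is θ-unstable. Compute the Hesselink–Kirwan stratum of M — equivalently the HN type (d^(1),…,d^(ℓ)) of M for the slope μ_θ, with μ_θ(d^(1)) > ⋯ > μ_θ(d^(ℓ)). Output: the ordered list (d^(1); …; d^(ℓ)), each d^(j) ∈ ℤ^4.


Barcode: M ≅ I[1,2]^2, I[1,4], I[2,2], I[4,4]. HN layers by μ_θ (3 steps, strictly decreasing):
  μ^(1)=9; μ^(2)=-1; μ^(3)=-13/3

((0, 0, 0, 2); (2, 3, 0, 0); (1, 1, 1, 0))


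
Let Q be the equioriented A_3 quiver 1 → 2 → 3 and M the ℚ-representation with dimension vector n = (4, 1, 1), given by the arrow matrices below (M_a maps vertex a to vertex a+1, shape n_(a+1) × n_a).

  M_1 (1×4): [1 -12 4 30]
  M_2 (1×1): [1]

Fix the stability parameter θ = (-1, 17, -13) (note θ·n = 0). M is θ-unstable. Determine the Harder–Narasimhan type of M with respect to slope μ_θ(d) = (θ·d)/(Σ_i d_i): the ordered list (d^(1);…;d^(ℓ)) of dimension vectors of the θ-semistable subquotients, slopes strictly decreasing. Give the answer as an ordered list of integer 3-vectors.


Via rank(M_{q-1}∘⋯∘M_p): M ≅ I[1,1]^3, I[1,3].
μ_θ-semistable layers: μ^(1)=2; μ^(2)=-1

((0, 1, 1); (4, 0, 0))


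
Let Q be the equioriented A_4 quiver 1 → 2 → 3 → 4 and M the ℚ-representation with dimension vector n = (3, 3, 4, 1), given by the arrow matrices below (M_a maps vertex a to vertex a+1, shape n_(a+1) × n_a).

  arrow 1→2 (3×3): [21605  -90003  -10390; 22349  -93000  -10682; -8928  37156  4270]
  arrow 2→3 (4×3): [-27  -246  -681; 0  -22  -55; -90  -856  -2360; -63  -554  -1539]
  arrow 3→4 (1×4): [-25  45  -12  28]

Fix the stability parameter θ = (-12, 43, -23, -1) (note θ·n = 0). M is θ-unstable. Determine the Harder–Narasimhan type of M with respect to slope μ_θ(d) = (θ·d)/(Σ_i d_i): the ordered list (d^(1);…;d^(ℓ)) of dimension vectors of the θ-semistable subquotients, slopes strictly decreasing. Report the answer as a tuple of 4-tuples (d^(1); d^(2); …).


Barcode: M ≅ I[1,2], I[1,3], I[1,4], I[3,3]^2. HN layers by μ_θ (5 steps, strictly decreasing):
  μ^(1)=43; μ^(2)=10; μ^(3)=19/3; μ^(4)=-12; μ^(5)=-23

((0, 1, 0, 0); (0, 1, 1, 0); (0, 1, 1, 1); (3, 0, 0, 0); (0, 0, 2, 0))


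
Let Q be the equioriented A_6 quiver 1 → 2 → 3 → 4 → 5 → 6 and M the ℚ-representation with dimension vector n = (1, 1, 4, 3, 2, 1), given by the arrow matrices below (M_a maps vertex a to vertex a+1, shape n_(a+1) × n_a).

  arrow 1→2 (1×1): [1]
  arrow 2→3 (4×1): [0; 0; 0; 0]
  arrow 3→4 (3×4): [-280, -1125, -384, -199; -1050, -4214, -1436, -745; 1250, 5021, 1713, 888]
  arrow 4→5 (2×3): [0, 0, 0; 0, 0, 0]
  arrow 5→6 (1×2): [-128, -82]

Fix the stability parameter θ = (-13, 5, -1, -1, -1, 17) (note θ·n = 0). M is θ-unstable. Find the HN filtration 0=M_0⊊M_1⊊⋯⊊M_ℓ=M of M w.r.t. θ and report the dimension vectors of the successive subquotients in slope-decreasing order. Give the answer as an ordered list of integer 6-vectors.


Via rank(M_{q-1}∘⋯∘M_p): M ≅ I[1,2], I[3,3], I[3,4]^3, I[5,5], I[5,6].
μ_θ-semistable layers: μ^(1)=17; μ^(2)=5; μ^(3)=-1; μ^(4)=-13

((0, 0, 0, 0, 0, 1); (0, 1, 0, 0, 0, 0); (0, 0, 4, 3, 2, 0); (1, 0, 0, 0, 0, 0))
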